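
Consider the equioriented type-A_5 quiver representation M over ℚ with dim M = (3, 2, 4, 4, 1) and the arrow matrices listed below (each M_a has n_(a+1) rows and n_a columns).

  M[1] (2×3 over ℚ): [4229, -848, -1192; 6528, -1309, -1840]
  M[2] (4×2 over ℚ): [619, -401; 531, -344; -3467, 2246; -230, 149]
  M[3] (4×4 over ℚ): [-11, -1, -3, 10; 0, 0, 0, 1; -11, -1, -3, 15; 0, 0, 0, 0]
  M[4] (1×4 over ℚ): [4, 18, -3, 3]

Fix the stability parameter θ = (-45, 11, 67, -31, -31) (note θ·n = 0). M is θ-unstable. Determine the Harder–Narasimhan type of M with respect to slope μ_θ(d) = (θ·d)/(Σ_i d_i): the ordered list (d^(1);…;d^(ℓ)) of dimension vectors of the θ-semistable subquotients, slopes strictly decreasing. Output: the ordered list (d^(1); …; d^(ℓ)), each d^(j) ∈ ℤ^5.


Barcode: M ≅ I[1,1], I[1,4], I[1,5], I[3,3]^2, I[4,4]^2. HN layers by μ_θ (6 steps, strictly decreasing):
  μ^(1)=67; μ^(2)=18; μ^(3)=11; μ^(4)=4; μ^(5)=-31; μ^(6)=-45

((0, 0, 2, 0, 0); (0, 0, 1, 1, 0); (0, 1, 0, 0, 0); (0, 1, 1, 1, 1); (0, 0, 0, 2, 0); (3, 0, 0, 0, 0))


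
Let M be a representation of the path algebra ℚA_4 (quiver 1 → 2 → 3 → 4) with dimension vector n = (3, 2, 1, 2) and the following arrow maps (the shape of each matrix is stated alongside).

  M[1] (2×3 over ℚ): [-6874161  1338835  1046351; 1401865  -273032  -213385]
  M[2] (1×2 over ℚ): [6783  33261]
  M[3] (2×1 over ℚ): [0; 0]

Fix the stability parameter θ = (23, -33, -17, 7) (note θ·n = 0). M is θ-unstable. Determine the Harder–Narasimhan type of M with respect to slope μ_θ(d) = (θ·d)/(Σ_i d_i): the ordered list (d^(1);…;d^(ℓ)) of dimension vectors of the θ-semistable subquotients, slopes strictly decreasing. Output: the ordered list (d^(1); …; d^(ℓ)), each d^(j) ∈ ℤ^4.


Via rank(M_{q-1}∘⋯∘M_p): M ≅ I[1,1], I[1,2], I[1,3], I[4,4]^2.
μ_θ-semistable layers: μ^(1)=23; μ^(2)=7; μ^(3)=-5; μ^(4)=-9

((1, 0, 0, 0); (0, 0, 0, 2); (1, 1, 0, 0); (1, 1, 1, 0))


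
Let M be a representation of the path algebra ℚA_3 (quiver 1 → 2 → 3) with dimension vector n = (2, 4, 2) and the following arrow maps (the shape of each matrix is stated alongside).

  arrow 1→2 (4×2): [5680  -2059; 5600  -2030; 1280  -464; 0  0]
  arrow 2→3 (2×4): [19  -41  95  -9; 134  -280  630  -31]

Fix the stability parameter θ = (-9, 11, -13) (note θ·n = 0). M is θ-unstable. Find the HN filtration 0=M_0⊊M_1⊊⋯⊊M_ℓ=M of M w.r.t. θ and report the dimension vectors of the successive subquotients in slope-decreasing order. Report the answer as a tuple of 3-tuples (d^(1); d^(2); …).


Interval decomposition of M: I[1,1], I[1,3], I[2,2]^2, I[2,3].
HN type (ℓ=3): μ^(1)=11; μ^(2)=-1; μ^(3)=-9

((0, 2, 0); (0, 2, 2); (2, 0, 0))


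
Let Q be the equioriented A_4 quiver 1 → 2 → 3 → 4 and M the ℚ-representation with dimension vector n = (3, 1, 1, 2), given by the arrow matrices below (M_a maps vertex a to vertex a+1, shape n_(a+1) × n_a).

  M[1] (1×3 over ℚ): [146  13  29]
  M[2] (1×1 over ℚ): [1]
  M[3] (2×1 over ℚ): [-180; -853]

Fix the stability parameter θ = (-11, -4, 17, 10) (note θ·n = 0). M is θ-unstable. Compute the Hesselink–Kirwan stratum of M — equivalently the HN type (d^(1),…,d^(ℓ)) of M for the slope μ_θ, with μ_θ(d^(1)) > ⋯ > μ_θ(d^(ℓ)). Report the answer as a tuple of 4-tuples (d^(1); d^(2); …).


Barcode: M ≅ I[1,1]^2, I[1,4], I[4,4]. HN layers by μ_θ (4 steps, strictly decreasing):
  μ^(1)=27/2; μ^(2)=10; μ^(3)=-4; μ^(4)=-11

((0, 0, 1, 1); (0, 0, 0, 1); (0, 1, 0, 0); (3, 0, 0, 0))


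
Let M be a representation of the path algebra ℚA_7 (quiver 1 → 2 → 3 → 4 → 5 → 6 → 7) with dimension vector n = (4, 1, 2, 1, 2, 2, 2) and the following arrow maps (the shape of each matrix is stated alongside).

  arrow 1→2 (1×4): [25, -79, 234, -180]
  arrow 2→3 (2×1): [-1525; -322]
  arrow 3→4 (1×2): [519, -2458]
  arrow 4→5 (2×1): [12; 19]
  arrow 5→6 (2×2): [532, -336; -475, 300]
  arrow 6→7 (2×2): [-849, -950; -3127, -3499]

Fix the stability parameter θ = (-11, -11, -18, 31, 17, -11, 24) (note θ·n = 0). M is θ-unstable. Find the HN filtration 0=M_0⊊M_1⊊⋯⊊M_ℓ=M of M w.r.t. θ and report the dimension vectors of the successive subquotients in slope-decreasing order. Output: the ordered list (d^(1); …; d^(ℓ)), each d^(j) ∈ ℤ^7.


Via rank(M_{q-1}∘⋯∘M_p): M ≅ I[1,1]^3, I[1,5], I[3,3], I[5,7], I[6,7].
μ_θ-semistable layers: μ^(1)=24; μ^(2)=3; μ^(3)=-11; μ^(4)=-40/3; μ^(5)=-18

((0, 0, 0, 1, 1, 0, 2); (0, 0, 0, 0, 1, 1, 0); (3, 0, 0, 0, 0, 1, 0); (1, 1, 1, 0, 0, 0, 0); (0, 0, 1, 0, 0, 0, 0))


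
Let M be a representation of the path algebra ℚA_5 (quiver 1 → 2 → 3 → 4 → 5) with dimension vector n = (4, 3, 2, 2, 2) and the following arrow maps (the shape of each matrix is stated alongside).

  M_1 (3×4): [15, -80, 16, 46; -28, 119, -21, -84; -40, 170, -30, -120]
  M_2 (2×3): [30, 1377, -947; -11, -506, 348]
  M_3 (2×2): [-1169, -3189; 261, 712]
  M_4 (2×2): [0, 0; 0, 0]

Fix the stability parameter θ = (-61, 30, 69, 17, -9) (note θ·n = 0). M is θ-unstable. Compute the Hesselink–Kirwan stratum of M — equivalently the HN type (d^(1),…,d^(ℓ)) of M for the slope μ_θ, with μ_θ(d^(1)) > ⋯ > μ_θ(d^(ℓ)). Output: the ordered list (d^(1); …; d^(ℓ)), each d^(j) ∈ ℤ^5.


Barcode: M ≅ I[1,1]^2, I[1,4]^2, I[2,2], I[5,5]^2. HN layers by μ_θ (4 steps, strictly decreasing):
  μ^(1)=43; μ^(2)=30; μ^(3)=-9; μ^(4)=-61

((0, 0, 2, 2, 0); (0, 3, 0, 0, 0); (0, 0, 0, 0, 2); (4, 0, 0, 0, 0))


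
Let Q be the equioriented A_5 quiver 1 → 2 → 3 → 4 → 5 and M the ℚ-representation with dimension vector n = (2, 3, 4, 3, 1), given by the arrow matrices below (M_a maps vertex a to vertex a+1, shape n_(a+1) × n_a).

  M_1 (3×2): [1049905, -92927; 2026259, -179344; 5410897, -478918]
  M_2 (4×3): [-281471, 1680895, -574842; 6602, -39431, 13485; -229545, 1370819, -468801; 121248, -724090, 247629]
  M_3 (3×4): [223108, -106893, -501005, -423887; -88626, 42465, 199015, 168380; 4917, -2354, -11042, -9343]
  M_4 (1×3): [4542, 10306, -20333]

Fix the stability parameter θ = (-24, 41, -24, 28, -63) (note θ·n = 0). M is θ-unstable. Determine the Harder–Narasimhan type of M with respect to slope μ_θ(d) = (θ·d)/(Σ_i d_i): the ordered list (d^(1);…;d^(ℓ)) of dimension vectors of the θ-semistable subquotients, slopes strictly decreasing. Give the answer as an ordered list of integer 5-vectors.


Via rank(M_{q-1}∘⋯∘M_p): M ≅ I[1,4], I[1,5], I[2,4], I[3,3].
μ_θ-semistable layers: μ^(1)=28; μ^(2)=17/2; μ^(3)=-9/2; μ^(4)=-24

((0, 0, 0, 2, 0); (0, 2, 2, 0, 0); (0, 1, 1, 1, 1); (2, 0, 1, 0, 0))


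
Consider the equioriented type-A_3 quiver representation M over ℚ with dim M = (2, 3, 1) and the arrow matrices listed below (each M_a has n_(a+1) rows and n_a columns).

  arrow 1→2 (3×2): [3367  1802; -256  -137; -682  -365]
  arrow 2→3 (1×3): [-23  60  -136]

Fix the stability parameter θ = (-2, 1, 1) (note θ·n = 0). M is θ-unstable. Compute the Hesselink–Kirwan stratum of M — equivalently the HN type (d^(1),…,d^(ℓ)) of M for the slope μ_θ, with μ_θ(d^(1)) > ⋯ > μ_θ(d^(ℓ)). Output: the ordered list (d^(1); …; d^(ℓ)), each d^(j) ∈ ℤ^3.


Barcode: M ≅ I[1,2], I[1,3], I[2,2]. HN layers by μ_θ (2 steps, strictly decreasing):
  μ^(1)=1; μ^(2)=-2

((0, 3, 1); (2, 0, 0))


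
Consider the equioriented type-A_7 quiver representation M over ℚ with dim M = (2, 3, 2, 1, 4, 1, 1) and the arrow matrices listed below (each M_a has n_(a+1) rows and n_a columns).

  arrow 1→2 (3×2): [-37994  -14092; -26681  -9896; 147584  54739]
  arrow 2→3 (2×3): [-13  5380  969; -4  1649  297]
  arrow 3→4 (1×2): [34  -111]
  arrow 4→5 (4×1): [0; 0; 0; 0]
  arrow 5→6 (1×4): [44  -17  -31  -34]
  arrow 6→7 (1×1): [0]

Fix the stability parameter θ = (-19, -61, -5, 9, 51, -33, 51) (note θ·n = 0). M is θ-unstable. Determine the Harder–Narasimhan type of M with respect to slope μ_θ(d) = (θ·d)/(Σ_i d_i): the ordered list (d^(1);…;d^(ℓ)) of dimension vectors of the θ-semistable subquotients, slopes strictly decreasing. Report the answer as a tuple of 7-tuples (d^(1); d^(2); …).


Barcode: M ≅ I[1,3], I[1,4], I[2,2], I[5,5]^3, I[5,6], I[7,7]. HN layers by μ_θ (5 steps, strictly decreasing):
  μ^(1)=51; μ^(2)=9; μ^(3)=-5; μ^(4)=-40; μ^(5)=-61

((0, 0, 0, 0, 3, 0, 1); (0, 0, 0, 1, 1, 1, 0); (0, 0, 2, 0, 0, 0, 0); (2, 2, 0, 0, 0, 0, 0); (0, 1, 0, 0, 0, 0, 0))


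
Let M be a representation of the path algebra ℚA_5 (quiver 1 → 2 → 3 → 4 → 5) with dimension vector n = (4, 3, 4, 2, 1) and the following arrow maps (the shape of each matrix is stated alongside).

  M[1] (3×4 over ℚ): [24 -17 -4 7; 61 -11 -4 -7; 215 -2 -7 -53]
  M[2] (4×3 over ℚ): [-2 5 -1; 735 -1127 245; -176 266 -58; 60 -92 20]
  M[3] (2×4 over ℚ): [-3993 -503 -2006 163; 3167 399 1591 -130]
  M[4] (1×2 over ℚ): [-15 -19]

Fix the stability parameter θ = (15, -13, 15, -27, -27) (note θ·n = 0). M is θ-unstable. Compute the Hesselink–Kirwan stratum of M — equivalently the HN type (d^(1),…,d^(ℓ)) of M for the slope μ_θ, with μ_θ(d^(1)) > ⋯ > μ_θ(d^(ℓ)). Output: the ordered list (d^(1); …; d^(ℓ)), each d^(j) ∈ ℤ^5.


Barcode: M ≅ I[1,1], I[1,2], I[1,4], I[1,5], I[3,3]^2. HN layers by μ_θ (4 steps, strictly decreasing):
  μ^(1)=15; μ^(2)=1; μ^(3)=-5/2; μ^(4)=-37/5

((1, 0, 2, 0, 0); (1, 1, 0, 0, 0); (1, 1, 1, 1, 0); (1, 1, 1, 1, 1))


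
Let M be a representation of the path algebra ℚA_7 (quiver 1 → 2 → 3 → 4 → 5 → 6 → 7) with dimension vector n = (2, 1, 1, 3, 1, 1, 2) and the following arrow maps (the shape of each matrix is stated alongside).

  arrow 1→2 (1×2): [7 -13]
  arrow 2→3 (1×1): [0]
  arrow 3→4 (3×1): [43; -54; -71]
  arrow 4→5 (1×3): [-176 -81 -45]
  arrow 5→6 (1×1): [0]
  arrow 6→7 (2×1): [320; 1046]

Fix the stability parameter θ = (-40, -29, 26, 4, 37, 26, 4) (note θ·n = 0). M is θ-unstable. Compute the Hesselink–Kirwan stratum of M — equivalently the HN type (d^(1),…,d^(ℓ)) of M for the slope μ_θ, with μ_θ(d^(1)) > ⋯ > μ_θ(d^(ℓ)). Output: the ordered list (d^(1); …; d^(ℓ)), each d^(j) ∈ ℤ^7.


Barcode: M ≅ I[1,1], I[1,2], I[3,5], I[4,4]^2, I[6,7], I[7,7]. HN layers by μ_θ (5 steps, strictly decreasing):
  μ^(1)=37; μ^(2)=15; μ^(3)=4; μ^(4)=-29; μ^(5)=-40

((0, 0, 0, 0, 1, 0, 0); (0, 0, 1, 1, 0, 1, 1); (0, 0, 0, 2, 0, 0, 1); (0, 1, 0, 0, 0, 0, 0); (2, 0, 0, 0, 0, 0, 0))


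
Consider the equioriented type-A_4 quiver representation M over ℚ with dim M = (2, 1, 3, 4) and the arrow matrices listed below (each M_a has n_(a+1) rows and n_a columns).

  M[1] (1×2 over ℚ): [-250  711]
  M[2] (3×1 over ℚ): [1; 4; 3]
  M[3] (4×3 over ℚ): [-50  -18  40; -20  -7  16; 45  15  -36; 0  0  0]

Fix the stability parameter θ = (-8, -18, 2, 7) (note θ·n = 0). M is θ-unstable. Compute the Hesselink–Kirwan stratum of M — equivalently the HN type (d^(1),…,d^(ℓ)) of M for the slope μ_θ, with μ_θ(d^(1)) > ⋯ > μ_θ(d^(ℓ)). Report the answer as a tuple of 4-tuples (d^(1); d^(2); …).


Interval decomposition of M: I[1,1], I[1,4], I[3,3], I[3,4], I[4,4]^2.
HN type (ℓ=4): μ^(1)=7; μ^(2)=2; μ^(3)=-8; μ^(4)=-13

((0, 0, 0, 4); (0, 0, 3, 0); (1, 0, 0, 0); (1, 1, 0, 0))


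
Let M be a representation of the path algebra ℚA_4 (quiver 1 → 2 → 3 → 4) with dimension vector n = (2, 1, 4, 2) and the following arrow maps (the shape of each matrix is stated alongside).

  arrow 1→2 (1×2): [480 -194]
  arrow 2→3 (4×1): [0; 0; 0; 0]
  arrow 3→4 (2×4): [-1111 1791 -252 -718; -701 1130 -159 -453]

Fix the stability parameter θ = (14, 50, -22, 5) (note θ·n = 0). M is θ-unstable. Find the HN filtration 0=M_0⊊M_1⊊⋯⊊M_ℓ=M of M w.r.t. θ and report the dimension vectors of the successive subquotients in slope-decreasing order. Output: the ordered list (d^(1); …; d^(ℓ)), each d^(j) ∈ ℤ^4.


Barcode: M ≅ I[1,1], I[1,2], I[3,3]^2, I[3,4]^2. HN layers by μ_θ (4 steps, strictly decreasing):
  μ^(1)=50; μ^(2)=14; μ^(3)=5; μ^(4)=-22

((0, 1, 0, 0); (2, 0, 0, 0); (0, 0, 0, 2); (0, 0, 4, 0))


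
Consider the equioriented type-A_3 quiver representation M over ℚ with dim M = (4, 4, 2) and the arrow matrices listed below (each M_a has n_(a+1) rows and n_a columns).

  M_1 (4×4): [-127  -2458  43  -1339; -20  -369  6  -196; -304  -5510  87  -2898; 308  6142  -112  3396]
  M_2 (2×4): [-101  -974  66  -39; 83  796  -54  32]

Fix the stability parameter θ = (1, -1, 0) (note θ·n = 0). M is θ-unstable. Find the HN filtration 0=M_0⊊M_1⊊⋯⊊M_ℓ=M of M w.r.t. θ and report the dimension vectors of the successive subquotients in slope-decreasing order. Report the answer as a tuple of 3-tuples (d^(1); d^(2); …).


Via rank(M_{q-1}∘⋯∘M_p): M ≅ I[1,1], I[1,2]^2, I[1,3], I[2,3].
μ_θ-semistable layers: μ^(1)=1; μ^(2)=0; μ^(3)=-1

((1, 0, 0); (3, 3, 2); (0, 1, 0))


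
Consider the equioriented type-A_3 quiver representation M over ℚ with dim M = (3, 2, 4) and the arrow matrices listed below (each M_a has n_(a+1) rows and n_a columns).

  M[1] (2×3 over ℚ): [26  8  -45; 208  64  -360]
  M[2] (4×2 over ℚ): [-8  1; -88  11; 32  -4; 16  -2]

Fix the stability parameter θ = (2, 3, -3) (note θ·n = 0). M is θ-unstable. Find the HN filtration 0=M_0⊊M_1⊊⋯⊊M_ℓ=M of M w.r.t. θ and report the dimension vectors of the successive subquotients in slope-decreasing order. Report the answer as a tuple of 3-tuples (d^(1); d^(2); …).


Interval decomposition of M: I[1,1]^2, I[1,2], I[2,3], I[3,3]^3.
HN type (ℓ=4): μ^(1)=3; μ^(2)=2; μ^(3)=0; μ^(4)=-3

((0, 1, 0); (3, 0, 0); (0, 1, 1); (0, 0, 3))


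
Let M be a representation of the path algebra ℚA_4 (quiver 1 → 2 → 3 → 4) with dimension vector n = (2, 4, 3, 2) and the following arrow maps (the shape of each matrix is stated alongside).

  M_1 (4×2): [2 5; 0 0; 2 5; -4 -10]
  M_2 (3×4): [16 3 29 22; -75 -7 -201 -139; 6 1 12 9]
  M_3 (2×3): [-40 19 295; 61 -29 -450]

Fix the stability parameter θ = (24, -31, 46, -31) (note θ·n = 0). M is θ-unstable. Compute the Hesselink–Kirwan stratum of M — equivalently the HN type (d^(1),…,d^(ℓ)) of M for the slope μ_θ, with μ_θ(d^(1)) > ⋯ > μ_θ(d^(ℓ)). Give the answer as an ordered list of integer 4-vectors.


Barcode: M ≅ I[1,1], I[1,4], I[2,2], I[2,3], I[2,4]. HN layers by μ_θ (5 steps, strictly decreasing):
  μ^(1)=46; μ^(2)=24; μ^(3)=15/2; μ^(4)=-7/2; μ^(5)=-31

((0, 0, 1, 0); (1, 0, 0, 0); (0, 0, 2, 2); (1, 1, 0, 0); (0, 3, 0, 0))


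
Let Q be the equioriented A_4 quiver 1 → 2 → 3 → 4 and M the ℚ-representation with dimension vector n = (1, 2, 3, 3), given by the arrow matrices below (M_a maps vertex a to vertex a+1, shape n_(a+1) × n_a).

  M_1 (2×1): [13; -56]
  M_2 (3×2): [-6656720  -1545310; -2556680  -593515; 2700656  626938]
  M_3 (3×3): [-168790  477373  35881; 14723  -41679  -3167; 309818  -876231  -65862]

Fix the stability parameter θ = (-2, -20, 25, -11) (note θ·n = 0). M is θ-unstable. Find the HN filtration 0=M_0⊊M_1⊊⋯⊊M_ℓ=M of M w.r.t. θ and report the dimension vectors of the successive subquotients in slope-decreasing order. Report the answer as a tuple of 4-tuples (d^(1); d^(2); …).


Barcode: M ≅ I[1,2], I[2,4], I[3,4]^2. HN layers by μ_θ (3 steps, strictly decreasing):
  μ^(1)=7; μ^(2)=-11; μ^(3)=-20

((0, 0, 3, 3); (1, 1, 0, 0); (0, 1, 0, 0))


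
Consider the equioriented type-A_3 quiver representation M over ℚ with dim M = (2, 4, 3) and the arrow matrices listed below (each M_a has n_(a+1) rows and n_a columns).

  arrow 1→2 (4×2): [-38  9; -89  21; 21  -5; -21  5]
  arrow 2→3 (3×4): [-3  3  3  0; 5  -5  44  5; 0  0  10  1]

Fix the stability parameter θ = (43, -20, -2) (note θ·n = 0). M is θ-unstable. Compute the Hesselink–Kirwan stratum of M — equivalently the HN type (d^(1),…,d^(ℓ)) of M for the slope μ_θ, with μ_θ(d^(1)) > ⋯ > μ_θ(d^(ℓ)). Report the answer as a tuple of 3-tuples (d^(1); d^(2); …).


Interval decomposition of M: I[1,3]^2, I[2,2], I[2,3].
HN type (ℓ=3): μ^(1)=7; μ^(2)=-2; μ^(3)=-20

((2, 2, 2); (0, 0, 1); (0, 2, 0))


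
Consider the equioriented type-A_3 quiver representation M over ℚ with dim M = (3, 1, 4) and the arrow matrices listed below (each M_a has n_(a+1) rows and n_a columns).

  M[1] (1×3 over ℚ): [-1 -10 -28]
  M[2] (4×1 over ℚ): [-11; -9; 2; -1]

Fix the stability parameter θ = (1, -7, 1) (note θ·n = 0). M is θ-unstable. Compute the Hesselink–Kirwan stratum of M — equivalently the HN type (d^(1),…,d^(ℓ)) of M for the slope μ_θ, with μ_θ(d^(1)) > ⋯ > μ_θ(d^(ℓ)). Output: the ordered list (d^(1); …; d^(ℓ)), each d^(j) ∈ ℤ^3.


Interval decomposition of M: I[1,1]^2, I[1,3], I[3,3]^3.
HN type (ℓ=2): μ^(1)=1; μ^(2)=-3

((2, 0, 4); (1, 1, 0))


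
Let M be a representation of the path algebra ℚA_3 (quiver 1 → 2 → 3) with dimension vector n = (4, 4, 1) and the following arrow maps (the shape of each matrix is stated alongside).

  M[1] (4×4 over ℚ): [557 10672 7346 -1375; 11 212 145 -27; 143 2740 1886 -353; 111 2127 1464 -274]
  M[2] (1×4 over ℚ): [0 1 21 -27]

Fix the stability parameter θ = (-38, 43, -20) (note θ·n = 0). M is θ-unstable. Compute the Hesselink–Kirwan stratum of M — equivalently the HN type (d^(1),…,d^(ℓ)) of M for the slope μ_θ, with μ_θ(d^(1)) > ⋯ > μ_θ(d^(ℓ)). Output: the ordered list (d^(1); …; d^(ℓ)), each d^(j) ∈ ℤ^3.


Interval decomposition of M: I[1,1], I[1,2]^2, I[1,3], I[2,2].
HN type (ℓ=3): μ^(1)=43; μ^(2)=23/2; μ^(3)=-38

((0, 3, 0); (0, 1, 1); (4, 0, 0))


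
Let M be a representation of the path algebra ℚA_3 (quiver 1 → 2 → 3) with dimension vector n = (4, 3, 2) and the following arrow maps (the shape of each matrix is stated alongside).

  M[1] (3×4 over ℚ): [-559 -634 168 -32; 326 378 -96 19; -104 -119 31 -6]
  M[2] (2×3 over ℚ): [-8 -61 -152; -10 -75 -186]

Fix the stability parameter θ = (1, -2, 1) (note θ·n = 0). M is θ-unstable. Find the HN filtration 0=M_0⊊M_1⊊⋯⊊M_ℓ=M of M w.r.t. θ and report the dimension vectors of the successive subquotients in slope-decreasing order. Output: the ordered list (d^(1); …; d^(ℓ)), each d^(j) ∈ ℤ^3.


Interval decomposition of M: I[1,1], I[1,2], I[1,3]^2.
HN type (ℓ=2): μ^(1)=1; μ^(2)=-1/2

((1, 0, 2); (3, 3, 0))


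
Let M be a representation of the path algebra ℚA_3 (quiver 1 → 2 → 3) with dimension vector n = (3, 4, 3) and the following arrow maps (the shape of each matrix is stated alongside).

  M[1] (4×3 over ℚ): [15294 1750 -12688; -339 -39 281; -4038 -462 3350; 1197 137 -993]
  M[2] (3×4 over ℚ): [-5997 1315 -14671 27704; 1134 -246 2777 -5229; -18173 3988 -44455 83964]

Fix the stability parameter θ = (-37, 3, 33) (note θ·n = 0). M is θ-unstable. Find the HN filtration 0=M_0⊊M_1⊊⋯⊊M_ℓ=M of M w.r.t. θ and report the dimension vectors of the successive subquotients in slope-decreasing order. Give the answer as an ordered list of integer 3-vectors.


Interval decomposition of M: I[1,1], I[1,3]^2, I[2,2], I[2,3].
HN type (ℓ=3): μ^(1)=33; μ^(2)=3; μ^(3)=-37

((0, 0, 3); (0, 4, 0); (3, 0, 0))


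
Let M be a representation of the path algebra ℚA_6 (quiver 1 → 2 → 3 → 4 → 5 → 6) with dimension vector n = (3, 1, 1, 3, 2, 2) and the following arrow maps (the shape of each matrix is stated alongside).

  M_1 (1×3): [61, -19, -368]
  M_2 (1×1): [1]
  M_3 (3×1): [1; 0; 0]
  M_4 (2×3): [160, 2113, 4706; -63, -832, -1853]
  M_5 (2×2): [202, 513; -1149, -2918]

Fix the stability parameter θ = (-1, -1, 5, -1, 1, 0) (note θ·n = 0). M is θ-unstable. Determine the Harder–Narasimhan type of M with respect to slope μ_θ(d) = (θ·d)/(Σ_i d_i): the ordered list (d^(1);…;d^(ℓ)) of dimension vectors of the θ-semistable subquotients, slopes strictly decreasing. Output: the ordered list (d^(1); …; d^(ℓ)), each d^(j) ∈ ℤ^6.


Via rank(M_{q-1}∘⋯∘M_p): M ≅ I[1,1]^2, I[1,6], I[4,4], I[4,6].
μ_θ-semistable layers: μ^(1)=5/4; μ^(2)=1/2; μ^(3)=-1

((0, 0, 1, 1, 1, 1); (0, 0, 0, 0, 1, 1); (3, 1, 0, 2, 0, 0))


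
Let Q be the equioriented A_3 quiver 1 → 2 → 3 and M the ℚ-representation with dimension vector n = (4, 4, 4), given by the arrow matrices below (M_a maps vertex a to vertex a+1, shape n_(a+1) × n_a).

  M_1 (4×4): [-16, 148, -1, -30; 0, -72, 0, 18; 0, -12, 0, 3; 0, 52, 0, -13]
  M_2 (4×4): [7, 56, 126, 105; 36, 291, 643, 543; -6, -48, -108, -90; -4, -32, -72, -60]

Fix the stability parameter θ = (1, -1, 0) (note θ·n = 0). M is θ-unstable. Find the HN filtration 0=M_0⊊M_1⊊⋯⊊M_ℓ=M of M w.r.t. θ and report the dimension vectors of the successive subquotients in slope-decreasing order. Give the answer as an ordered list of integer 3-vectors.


Interval decomposition of M: I[1,1]^2, I[1,2], I[1,3], I[2,2], I[2,3], I[3,3]^2.
HN type (ℓ=3): μ^(1)=1; μ^(2)=0; μ^(3)=-1

((2, 0, 0); (2, 2, 4); (0, 2, 0))


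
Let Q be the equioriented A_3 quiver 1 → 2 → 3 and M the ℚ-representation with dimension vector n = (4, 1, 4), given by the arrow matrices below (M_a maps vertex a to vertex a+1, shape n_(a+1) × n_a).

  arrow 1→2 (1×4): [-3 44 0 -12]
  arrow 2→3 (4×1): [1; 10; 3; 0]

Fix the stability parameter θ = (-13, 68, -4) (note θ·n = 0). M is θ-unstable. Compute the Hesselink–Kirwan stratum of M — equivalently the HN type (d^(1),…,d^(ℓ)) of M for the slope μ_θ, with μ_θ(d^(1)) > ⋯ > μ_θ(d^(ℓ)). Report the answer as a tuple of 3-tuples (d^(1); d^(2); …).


Via rank(M_{q-1}∘⋯∘M_p): M ≅ I[1,1]^3, I[1,3], I[3,3]^3.
μ_θ-semistable layers: μ^(1)=32; μ^(2)=-4; μ^(3)=-13

((0, 1, 1); (0, 0, 3); (4, 0, 0))


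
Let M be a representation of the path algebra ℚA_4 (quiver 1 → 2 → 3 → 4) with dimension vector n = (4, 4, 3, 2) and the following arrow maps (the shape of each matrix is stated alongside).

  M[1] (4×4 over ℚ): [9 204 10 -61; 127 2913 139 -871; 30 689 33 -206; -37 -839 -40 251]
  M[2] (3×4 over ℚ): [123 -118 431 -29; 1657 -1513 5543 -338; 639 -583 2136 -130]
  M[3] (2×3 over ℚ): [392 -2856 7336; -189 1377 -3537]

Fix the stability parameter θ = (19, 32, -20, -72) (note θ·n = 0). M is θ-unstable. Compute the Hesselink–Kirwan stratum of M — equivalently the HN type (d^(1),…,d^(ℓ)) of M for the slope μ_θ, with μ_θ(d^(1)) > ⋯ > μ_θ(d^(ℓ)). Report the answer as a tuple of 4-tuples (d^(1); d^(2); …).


Via rank(M_{q-1}∘⋯∘M_p): M ≅ I[1,2], I[1,3]^2, I[1,4], I[4,4].
μ_θ-semistable layers: μ^(1)=32; μ^(2)=19; μ^(3)=31/3; μ^(4)=-41/4; μ^(5)=-72

((0, 1, 0, 0); (1, 0, 0, 0); (2, 2, 2, 0); (1, 1, 1, 1); (0, 0, 0, 1))


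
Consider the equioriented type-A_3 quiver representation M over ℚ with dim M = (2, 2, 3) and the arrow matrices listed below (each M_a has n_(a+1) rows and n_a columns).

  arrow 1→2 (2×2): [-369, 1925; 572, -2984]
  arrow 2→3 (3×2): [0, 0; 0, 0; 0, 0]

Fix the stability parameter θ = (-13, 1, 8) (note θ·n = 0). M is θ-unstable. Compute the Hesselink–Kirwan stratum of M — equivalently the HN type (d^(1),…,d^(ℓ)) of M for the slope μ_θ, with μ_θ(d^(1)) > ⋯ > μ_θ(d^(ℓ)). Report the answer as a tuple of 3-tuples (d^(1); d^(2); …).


Via rank(M_{q-1}∘⋯∘M_p): M ≅ I[1,2]^2, I[3,3]^3.
μ_θ-semistable layers: μ^(1)=8; μ^(2)=1; μ^(3)=-13

((0, 0, 3); (0, 2, 0); (2, 0, 0))


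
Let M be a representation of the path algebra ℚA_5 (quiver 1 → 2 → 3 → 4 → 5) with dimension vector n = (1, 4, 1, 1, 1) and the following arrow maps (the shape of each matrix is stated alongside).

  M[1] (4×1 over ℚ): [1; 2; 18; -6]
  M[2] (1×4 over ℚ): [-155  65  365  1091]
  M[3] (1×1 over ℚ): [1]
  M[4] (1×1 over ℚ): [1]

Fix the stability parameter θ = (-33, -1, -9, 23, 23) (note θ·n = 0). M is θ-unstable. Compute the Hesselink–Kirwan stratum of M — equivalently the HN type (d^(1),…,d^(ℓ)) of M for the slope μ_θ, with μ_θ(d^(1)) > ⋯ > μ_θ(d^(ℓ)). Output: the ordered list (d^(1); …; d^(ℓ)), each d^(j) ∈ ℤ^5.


Interval decomposition of M: I[1,5], I[2,2]^3.
HN type (ℓ=4): μ^(1)=23; μ^(2)=-1; μ^(3)=-5; μ^(4)=-33

((0, 0, 0, 1, 1); (0, 3, 0, 0, 0); (0, 1, 1, 0, 0); (1, 0, 0, 0, 0))


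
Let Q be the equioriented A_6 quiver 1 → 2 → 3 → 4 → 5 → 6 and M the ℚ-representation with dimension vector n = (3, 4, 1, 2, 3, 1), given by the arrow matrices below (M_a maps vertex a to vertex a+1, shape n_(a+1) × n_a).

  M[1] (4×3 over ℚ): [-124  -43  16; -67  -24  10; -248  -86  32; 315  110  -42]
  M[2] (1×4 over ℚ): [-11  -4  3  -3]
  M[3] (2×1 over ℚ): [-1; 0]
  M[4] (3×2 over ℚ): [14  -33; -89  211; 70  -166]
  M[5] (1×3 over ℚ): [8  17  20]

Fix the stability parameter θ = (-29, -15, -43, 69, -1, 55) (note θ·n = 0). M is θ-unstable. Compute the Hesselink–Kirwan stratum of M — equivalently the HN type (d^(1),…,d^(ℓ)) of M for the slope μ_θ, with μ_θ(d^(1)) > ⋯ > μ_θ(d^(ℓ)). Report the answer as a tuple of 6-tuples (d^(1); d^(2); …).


Interval decomposition of M: I[1,1], I[1,2], I[1,6], I[2,2]^2, I[4,5], I[5,5].
HN type (ℓ=5): μ^(1)=55; μ^(2)=34; μ^(3)=-1; μ^(4)=-15; μ^(5)=-29

((0, 0, 0, 0, 0, 1); (0, 0, 0, 2, 2, 0); (0, 0, 0, 0, 1, 0); (0, 3, 0, 0, 0, 0); (3, 1, 1, 0, 0, 0))


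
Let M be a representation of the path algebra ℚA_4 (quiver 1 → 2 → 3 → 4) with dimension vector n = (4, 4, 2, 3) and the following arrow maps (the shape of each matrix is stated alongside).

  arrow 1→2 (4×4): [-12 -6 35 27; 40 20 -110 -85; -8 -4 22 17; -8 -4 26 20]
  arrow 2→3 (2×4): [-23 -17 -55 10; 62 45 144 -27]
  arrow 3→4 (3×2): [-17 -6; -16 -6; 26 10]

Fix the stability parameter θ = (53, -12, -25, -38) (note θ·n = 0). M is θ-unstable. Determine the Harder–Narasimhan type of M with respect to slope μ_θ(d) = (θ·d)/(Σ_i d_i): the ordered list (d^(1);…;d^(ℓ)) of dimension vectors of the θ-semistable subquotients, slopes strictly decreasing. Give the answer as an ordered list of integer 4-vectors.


Via rank(M_{q-1}∘⋯∘M_p): M ≅ I[1,1]^2, I[1,4]^2, I[2,2]^2, I[4,4].
μ_θ-semistable layers: μ^(1)=53; μ^(2)=-11/2; μ^(3)=-12; μ^(4)=-38

((2, 0, 0, 0); (2, 2, 2, 2); (0, 2, 0, 0); (0, 0, 0, 1))


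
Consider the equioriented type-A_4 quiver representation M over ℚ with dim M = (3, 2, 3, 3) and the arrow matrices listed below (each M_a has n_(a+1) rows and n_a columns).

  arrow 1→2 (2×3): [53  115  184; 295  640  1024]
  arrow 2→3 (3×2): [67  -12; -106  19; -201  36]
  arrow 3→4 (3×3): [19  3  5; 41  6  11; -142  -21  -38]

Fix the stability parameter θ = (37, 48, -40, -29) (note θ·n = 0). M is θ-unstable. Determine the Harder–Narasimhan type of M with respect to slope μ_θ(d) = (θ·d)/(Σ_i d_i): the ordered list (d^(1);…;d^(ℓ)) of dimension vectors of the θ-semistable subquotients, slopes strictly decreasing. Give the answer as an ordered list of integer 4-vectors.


Barcode: M ≅ I[1,1], I[1,3], I[1,4], I[3,4], I[4,4]. HN layers by μ_θ (5 steps, strictly decreasing):
  μ^(1)=37; μ^(2)=15; μ^(3)=4; μ^(4)=-29; μ^(5)=-40

((1, 0, 0, 0); (1, 1, 1, 0); (1, 1, 1, 1); (0, 0, 0, 2); (0, 0, 1, 0))


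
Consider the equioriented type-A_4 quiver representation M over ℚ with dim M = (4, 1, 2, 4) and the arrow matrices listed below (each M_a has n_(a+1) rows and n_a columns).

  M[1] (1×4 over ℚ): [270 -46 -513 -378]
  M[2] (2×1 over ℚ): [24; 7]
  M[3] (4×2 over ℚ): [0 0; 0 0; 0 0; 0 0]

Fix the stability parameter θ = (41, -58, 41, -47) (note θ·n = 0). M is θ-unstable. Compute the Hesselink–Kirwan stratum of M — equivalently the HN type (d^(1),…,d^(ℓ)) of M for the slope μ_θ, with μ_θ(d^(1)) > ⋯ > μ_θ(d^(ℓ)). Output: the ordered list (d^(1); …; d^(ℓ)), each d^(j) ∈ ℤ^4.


Interval decomposition of M: I[1,1]^3, I[1,3], I[3,3], I[4,4]^4.
HN type (ℓ=3): μ^(1)=41; μ^(2)=-17/2; μ^(3)=-47

((3, 0, 2, 0); (1, 1, 0, 0); (0, 0, 0, 4))


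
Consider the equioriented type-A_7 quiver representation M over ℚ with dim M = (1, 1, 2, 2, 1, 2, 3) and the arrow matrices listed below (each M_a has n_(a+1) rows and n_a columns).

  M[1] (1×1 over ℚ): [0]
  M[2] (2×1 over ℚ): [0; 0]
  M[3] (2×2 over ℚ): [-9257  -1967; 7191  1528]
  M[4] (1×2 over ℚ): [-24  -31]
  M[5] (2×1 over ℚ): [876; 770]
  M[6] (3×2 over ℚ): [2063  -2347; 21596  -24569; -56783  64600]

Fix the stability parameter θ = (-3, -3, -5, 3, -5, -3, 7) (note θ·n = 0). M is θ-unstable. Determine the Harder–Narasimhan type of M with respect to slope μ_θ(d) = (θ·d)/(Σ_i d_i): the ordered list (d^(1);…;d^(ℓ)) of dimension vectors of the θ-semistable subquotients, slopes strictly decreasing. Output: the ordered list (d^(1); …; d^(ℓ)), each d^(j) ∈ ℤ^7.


Interval decomposition of M: I[1,1], I[2,2], I[3,4], I[3,7], I[6,7], I[7,7].
HN type (ℓ=5): μ^(1)=7; μ^(2)=3; μ^(3)=-5/3; μ^(4)=-3; μ^(5)=-5

((0, 0, 0, 0, 0, 0, 3); (0, 0, 0, 1, 0, 0, 0); (0, 0, 0, 1, 1, 1, 0); (1, 1, 0, 0, 0, 1, 0); (0, 0, 2, 0, 0, 0, 0))


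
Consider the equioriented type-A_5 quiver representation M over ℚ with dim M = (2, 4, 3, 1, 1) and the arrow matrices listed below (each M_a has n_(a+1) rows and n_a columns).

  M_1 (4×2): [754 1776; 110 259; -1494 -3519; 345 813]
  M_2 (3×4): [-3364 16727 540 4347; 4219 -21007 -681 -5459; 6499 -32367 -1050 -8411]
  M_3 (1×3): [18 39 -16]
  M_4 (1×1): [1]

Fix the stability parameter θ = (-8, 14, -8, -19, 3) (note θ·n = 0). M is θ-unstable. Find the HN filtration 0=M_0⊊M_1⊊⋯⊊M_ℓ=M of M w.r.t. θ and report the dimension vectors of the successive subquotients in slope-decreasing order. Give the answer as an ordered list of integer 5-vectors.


Barcode: M ≅ I[1,3], I[1,5], I[2,2], I[2,3]. HN layers by μ_θ (4 steps, strictly decreasing):
  μ^(1)=14; μ^(2)=3; μ^(3)=-13/3; μ^(4)=-8

((0, 1, 0, 0, 0); (0, 2, 2, 0, 1); (0, 1, 1, 1, 0); (2, 0, 0, 0, 0))


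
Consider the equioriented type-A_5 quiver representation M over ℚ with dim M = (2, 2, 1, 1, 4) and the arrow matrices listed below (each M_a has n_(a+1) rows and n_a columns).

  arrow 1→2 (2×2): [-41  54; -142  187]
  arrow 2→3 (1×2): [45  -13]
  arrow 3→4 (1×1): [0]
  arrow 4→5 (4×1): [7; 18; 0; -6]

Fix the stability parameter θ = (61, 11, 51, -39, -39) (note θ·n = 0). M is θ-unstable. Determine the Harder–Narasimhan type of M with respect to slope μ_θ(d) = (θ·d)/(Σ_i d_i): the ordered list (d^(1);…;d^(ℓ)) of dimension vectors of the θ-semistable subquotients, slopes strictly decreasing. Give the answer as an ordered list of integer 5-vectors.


Via rank(M_{q-1}∘⋯∘M_p): M ≅ I[1,2], I[1,3], I[4,5], I[5,5]^3.
μ_θ-semistable layers: μ^(1)=51; μ^(2)=36; μ^(3)=-39

((0, 0, 1, 0, 0); (2, 2, 0, 0, 0); (0, 0, 0, 1, 4))


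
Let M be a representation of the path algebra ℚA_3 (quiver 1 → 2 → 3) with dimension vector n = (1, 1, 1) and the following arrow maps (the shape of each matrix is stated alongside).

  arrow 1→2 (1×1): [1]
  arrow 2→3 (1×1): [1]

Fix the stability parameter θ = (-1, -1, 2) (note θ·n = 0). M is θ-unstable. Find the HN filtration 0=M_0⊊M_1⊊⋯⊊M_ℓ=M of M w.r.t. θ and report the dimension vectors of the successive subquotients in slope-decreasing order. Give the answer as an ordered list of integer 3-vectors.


Interval decomposition of M: I[1,3].
HN type (ℓ=2): μ^(1)=2; μ^(2)=-1

((0, 0, 1); (1, 1, 0))


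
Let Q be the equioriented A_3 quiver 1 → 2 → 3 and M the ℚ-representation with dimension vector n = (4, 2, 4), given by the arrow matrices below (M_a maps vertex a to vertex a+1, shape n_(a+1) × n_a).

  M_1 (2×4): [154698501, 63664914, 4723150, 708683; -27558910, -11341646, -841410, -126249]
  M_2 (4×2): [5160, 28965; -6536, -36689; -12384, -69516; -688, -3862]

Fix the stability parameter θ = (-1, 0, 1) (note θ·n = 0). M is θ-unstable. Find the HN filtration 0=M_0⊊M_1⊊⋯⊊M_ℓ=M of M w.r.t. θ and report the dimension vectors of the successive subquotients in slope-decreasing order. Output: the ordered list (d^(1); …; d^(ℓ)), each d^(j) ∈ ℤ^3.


Barcode: M ≅ I[1,1]^2, I[1,2], I[1,3], I[3,3]^3. HN layers by μ_θ (3 steps, strictly decreasing):
  μ^(1)=1; μ^(2)=0; μ^(3)=-1

((0, 0, 4); (0, 2, 0); (4, 0, 0))


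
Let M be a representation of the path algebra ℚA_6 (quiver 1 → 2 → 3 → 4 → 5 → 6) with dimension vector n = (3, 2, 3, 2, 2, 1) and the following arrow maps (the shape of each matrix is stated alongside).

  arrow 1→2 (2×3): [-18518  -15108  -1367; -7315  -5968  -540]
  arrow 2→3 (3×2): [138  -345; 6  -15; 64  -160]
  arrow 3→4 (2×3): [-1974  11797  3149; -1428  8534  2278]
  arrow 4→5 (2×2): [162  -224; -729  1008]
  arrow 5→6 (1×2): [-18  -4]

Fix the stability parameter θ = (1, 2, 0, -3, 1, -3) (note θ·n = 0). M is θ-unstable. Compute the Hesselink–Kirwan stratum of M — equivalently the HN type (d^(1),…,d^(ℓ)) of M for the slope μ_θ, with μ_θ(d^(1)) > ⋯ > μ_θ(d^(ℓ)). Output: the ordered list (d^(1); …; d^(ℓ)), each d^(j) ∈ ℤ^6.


Interval decomposition of M: I[1,1], I[1,2], I[1,5], I[3,3]^2, I[4,4], I[5,6].
HN type (ℓ=5): μ^(1)=2; μ^(2)=1; μ^(3)=0; μ^(4)=-1; μ^(5)=-3

((0, 1, 0, 0, 0, 0); (2, 0, 0, 0, 1, 0); (1, 1, 3, 1, 0, 0); (0, 0, 0, 0, 1, 1); (0, 0, 0, 1, 0, 0))


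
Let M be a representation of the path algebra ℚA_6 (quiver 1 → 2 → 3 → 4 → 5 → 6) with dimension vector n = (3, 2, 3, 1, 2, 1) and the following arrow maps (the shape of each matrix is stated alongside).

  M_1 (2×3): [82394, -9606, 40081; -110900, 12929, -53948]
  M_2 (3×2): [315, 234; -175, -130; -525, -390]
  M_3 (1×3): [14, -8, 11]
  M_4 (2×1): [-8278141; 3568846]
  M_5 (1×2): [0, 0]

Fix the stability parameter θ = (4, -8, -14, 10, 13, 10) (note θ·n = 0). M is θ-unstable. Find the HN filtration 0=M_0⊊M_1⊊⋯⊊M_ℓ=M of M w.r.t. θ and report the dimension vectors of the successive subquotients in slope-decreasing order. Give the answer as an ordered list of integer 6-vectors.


Via rank(M_{q-1}∘⋯∘M_p): M ≅ I[1,1], I[1,2], I[1,5], I[3,3]^2, I[5,5], I[6,6].
μ_θ-semistable layers: μ^(1)=13; μ^(2)=10; μ^(3)=4; μ^(4)=-2; μ^(5)=-6; μ^(6)=-14

((0, 0, 0, 0, 2, 0); (0, 0, 0, 1, 0, 1); (1, 0, 0, 0, 0, 0); (1, 1, 0, 0, 0, 0); (1, 1, 1, 0, 0, 0); (0, 0, 2, 0, 0, 0))


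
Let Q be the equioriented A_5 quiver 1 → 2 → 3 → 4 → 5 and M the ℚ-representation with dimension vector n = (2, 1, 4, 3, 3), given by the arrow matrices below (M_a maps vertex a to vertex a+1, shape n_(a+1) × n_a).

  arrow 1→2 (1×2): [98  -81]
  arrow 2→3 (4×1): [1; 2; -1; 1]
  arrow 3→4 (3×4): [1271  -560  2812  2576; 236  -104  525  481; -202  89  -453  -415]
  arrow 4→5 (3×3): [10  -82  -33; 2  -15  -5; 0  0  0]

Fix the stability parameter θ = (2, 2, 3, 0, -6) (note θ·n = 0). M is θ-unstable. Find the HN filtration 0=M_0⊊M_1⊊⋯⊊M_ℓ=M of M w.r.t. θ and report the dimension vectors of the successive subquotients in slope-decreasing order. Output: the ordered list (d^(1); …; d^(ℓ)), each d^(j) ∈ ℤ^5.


Via rank(M_{q-1}∘⋯∘M_p): M ≅ I[1,1], I[1,4], I[3,3], I[3,5]^2, I[5,5].
μ_θ-semistable layers: μ^(1)=3; μ^(2)=2; μ^(3)=7/4; μ^(4)=-1; μ^(5)=-6

((0, 0, 1, 0, 0); (1, 0, 0, 0, 0); (1, 1, 1, 1, 0); (0, 0, 2, 2, 2); (0, 0, 0, 0, 1))


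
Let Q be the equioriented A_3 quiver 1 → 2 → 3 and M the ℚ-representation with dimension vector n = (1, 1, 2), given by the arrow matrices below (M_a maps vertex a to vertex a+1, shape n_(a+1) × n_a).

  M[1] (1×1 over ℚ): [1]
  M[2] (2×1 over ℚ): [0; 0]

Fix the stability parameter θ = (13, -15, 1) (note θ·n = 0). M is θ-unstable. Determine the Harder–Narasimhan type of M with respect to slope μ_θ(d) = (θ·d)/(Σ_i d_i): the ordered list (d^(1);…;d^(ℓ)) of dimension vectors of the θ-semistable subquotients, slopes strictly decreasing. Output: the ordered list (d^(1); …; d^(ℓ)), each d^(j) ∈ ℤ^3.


Barcode: M ≅ I[1,2], I[3,3]^2. HN layers by μ_θ (2 steps, strictly decreasing):
  μ^(1)=1; μ^(2)=-1

((0, 0, 2); (1, 1, 0))


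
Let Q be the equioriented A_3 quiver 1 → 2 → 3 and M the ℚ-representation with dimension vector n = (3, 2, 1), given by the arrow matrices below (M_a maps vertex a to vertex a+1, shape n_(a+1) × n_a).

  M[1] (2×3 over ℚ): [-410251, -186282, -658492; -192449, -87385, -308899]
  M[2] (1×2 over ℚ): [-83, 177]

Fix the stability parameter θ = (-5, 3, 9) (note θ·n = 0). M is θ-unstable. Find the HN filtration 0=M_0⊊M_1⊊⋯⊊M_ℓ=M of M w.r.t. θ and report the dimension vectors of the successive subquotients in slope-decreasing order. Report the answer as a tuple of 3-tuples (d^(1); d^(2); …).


Via rank(M_{q-1}∘⋯∘M_p): M ≅ I[1,1], I[1,2], I[1,3].
μ_θ-semistable layers: μ^(1)=9; μ^(2)=3; μ^(3)=-5

((0, 0, 1); (0, 2, 0); (3, 0, 0))


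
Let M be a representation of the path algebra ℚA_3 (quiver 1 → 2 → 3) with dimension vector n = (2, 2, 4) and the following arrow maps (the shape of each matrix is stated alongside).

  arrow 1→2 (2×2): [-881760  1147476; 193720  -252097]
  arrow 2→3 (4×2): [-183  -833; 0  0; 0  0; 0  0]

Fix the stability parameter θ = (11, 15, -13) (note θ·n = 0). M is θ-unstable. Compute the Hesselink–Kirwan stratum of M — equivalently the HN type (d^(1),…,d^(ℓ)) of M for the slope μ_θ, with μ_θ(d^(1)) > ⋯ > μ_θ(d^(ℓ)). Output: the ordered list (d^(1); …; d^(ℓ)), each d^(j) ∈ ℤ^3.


Via rank(M_{q-1}∘⋯∘M_p): M ≅ I[1,1], I[1,3], I[2,2], I[3,3]^3.
μ_θ-semistable layers: μ^(1)=15; μ^(2)=11; μ^(3)=13/3; μ^(4)=-13

((0, 1, 0); (1, 0, 0); (1, 1, 1); (0, 0, 3))


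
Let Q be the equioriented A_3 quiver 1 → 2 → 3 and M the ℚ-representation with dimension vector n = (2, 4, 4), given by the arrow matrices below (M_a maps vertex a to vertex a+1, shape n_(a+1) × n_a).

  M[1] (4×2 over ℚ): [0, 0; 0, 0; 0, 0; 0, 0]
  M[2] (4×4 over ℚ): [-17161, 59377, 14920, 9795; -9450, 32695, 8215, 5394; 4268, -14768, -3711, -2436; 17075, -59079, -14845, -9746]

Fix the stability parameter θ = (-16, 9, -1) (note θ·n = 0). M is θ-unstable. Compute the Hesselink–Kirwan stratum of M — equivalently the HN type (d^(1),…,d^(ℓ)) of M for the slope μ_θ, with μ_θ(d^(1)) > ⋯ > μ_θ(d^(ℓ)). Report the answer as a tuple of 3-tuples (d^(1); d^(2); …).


Via rank(M_{q-1}∘⋯∘M_p): M ≅ I[1,1]^2, I[2,3]^4.
μ_θ-semistable layers: μ^(1)=4; μ^(2)=-16

((0, 4, 4); (2, 0, 0))


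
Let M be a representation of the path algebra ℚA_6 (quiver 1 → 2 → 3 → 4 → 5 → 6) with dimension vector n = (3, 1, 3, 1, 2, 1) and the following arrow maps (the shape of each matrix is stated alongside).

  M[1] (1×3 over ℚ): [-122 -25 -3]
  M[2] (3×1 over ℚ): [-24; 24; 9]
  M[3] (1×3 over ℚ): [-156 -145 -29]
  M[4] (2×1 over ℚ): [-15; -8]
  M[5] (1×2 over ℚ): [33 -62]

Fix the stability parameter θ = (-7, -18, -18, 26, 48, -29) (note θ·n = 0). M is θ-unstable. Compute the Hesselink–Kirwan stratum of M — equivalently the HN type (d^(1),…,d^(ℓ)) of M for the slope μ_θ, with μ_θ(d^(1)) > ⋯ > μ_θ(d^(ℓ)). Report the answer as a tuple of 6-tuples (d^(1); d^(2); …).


Barcode: M ≅ I[1,1]^2, I[1,6], I[3,3]^2, I[5,5]. HN layers by μ_θ (5 steps, strictly decreasing):
  μ^(1)=48; μ^(2)=15; μ^(3)=-7; μ^(4)=-43/3; μ^(5)=-18

((0, 0, 0, 0, 1, 0); (0, 0, 0, 1, 1, 1); (2, 0, 0, 0, 0, 0); (1, 1, 1, 0, 0, 0); (0, 0, 2, 0, 0, 0))


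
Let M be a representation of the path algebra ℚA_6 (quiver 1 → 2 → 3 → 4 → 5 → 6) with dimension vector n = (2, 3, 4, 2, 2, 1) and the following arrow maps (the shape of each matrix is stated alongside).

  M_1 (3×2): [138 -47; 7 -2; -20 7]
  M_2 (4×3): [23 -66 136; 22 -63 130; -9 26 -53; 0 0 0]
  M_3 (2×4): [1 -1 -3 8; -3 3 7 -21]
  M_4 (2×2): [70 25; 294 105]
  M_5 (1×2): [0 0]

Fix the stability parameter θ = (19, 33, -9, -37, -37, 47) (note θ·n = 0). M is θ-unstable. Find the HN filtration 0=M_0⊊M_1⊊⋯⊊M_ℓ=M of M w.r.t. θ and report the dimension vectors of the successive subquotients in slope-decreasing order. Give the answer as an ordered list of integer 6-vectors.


Via rank(M_{q-1}∘⋯∘M_p): M ≅ I[1,3], I[1,5], I[2,4], I[3,3], I[5,5], I[6,6].
μ_θ-semistable layers: μ^(1)=47; μ^(2)=43/3; μ^(3)=-13/3; μ^(4)=-31/5; μ^(5)=-9; μ^(6)=-37

((0, 0, 0, 0, 0, 1); (1, 1, 1, 0, 0, 0); (0, 1, 1, 1, 0, 0); (1, 1, 1, 1, 1, 0); (0, 0, 1, 0, 0, 0); (0, 0, 0, 0, 1, 0))
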